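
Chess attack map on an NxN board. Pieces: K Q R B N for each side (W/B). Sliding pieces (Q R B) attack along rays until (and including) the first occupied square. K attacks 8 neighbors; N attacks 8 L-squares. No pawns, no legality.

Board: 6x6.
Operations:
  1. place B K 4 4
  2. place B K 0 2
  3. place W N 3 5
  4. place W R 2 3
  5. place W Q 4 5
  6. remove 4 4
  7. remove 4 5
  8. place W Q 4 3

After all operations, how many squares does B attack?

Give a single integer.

Answer: 5

Derivation:
Op 1: place BK@(4,4)
Op 2: place BK@(0,2)
Op 3: place WN@(3,5)
Op 4: place WR@(2,3)
Op 5: place WQ@(4,5)
Op 6: remove (4,4)
Op 7: remove (4,5)
Op 8: place WQ@(4,3)
Per-piece attacks for B:
  BK@(0,2): attacks (0,3) (0,1) (1,2) (1,3) (1,1)
Union (5 distinct): (0,1) (0,3) (1,1) (1,2) (1,3)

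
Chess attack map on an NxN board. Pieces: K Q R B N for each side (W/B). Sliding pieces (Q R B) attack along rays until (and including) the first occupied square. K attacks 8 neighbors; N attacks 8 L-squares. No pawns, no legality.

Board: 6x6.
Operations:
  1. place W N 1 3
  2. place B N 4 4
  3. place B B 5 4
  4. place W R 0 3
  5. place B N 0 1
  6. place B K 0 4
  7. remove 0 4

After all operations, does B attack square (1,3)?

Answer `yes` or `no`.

Answer: yes

Derivation:
Op 1: place WN@(1,3)
Op 2: place BN@(4,4)
Op 3: place BB@(5,4)
Op 4: place WR@(0,3)
Op 5: place BN@(0,1)
Op 6: place BK@(0,4)
Op 7: remove (0,4)
Per-piece attacks for B:
  BN@(0,1): attacks (1,3) (2,2) (2,0)
  BN@(4,4): attacks (2,5) (5,2) (3,2) (2,3)
  BB@(5,4): attacks (4,5) (4,3) (3,2) (2,1) (1,0)
B attacks (1,3): yes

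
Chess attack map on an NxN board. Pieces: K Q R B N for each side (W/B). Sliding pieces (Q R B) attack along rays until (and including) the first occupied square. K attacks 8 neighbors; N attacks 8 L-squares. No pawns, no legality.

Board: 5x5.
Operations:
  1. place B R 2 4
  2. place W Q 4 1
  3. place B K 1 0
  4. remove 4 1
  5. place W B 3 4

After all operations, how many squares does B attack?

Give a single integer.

Answer: 10

Derivation:
Op 1: place BR@(2,4)
Op 2: place WQ@(4,1)
Op 3: place BK@(1,0)
Op 4: remove (4,1)
Op 5: place WB@(3,4)
Per-piece attacks for B:
  BK@(1,0): attacks (1,1) (2,0) (0,0) (2,1) (0,1)
  BR@(2,4): attacks (2,3) (2,2) (2,1) (2,0) (3,4) (1,4) (0,4) [ray(1,0) blocked at (3,4)]
Union (10 distinct): (0,0) (0,1) (0,4) (1,1) (1,4) (2,0) (2,1) (2,2) (2,3) (3,4)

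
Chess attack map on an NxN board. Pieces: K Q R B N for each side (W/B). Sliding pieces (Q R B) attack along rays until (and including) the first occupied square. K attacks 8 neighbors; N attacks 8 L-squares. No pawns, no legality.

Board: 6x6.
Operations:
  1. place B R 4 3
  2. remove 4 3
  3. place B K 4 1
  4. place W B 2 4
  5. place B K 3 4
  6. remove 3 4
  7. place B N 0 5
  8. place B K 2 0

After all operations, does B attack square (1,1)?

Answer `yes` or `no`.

Answer: yes

Derivation:
Op 1: place BR@(4,3)
Op 2: remove (4,3)
Op 3: place BK@(4,1)
Op 4: place WB@(2,4)
Op 5: place BK@(3,4)
Op 6: remove (3,4)
Op 7: place BN@(0,5)
Op 8: place BK@(2,0)
Per-piece attacks for B:
  BN@(0,5): attacks (1,3) (2,4)
  BK@(2,0): attacks (2,1) (3,0) (1,0) (3,1) (1,1)
  BK@(4,1): attacks (4,2) (4,0) (5,1) (3,1) (5,2) (5,0) (3,2) (3,0)
B attacks (1,1): yes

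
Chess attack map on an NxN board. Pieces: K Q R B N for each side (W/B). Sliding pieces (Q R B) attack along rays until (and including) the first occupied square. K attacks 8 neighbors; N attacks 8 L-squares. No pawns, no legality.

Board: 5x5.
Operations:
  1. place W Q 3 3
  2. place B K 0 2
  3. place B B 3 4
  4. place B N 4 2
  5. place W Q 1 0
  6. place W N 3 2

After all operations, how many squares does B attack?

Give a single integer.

Answer: 10

Derivation:
Op 1: place WQ@(3,3)
Op 2: place BK@(0,2)
Op 3: place BB@(3,4)
Op 4: place BN@(4,2)
Op 5: place WQ@(1,0)
Op 6: place WN@(3,2)
Per-piece attacks for B:
  BK@(0,2): attacks (0,3) (0,1) (1,2) (1,3) (1,1)
  BB@(3,4): attacks (4,3) (2,3) (1,2) (0,1)
  BN@(4,2): attacks (3,4) (2,3) (3,0) (2,1)
Union (10 distinct): (0,1) (0,3) (1,1) (1,2) (1,3) (2,1) (2,3) (3,0) (3,4) (4,3)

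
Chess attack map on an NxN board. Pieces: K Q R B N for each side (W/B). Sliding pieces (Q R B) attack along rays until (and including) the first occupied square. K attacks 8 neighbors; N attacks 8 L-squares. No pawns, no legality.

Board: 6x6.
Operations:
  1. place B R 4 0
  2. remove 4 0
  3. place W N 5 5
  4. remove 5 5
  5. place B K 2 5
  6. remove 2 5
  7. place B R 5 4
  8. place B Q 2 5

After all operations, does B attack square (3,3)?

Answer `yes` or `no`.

Answer: no

Derivation:
Op 1: place BR@(4,0)
Op 2: remove (4,0)
Op 3: place WN@(5,5)
Op 4: remove (5,5)
Op 5: place BK@(2,5)
Op 6: remove (2,5)
Op 7: place BR@(5,4)
Op 8: place BQ@(2,5)
Per-piece attacks for B:
  BQ@(2,5): attacks (2,4) (2,3) (2,2) (2,1) (2,0) (3,5) (4,5) (5,5) (1,5) (0,5) (3,4) (4,3) (5,2) (1,4) (0,3)
  BR@(5,4): attacks (5,5) (5,3) (5,2) (5,1) (5,0) (4,4) (3,4) (2,4) (1,4) (0,4)
B attacks (3,3): no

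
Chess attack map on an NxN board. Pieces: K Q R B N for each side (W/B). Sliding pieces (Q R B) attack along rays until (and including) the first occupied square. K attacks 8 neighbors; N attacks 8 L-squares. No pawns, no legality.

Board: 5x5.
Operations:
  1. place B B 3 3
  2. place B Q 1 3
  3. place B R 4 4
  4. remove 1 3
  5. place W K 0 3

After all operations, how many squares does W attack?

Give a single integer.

Answer: 5

Derivation:
Op 1: place BB@(3,3)
Op 2: place BQ@(1,3)
Op 3: place BR@(4,4)
Op 4: remove (1,3)
Op 5: place WK@(0,3)
Per-piece attacks for W:
  WK@(0,3): attacks (0,4) (0,2) (1,3) (1,4) (1,2)
Union (5 distinct): (0,2) (0,4) (1,2) (1,3) (1,4)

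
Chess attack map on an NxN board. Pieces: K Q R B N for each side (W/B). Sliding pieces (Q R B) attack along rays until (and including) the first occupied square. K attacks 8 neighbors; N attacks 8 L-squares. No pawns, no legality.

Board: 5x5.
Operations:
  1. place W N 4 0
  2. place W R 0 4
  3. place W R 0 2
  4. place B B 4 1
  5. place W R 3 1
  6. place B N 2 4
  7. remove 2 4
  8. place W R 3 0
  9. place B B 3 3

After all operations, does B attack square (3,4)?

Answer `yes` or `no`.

Op 1: place WN@(4,0)
Op 2: place WR@(0,4)
Op 3: place WR@(0,2)
Op 4: place BB@(4,1)
Op 5: place WR@(3,1)
Op 6: place BN@(2,4)
Op 7: remove (2,4)
Op 8: place WR@(3,0)
Op 9: place BB@(3,3)
Per-piece attacks for B:
  BB@(3,3): attacks (4,4) (4,2) (2,4) (2,2) (1,1) (0,0)
  BB@(4,1): attacks (3,2) (2,3) (1,4) (3,0) [ray(-1,-1) blocked at (3,0)]
B attacks (3,4): no

Answer: no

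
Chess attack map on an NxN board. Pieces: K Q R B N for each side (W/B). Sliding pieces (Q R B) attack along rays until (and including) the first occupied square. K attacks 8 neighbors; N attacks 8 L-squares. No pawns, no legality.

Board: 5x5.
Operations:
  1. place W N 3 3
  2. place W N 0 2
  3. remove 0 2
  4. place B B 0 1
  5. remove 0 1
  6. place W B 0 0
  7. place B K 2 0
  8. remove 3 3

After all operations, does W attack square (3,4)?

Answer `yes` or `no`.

Op 1: place WN@(3,3)
Op 2: place WN@(0,2)
Op 3: remove (0,2)
Op 4: place BB@(0,1)
Op 5: remove (0,1)
Op 6: place WB@(0,0)
Op 7: place BK@(2,0)
Op 8: remove (3,3)
Per-piece attacks for W:
  WB@(0,0): attacks (1,1) (2,2) (3,3) (4,4)
W attacks (3,4): no

Answer: no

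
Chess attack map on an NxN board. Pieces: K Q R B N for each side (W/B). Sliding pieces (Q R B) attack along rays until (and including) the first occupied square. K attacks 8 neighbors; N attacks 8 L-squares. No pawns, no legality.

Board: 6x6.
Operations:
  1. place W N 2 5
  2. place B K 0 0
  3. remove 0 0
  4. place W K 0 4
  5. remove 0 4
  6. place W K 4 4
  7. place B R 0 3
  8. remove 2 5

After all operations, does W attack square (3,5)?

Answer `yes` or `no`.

Answer: yes

Derivation:
Op 1: place WN@(2,5)
Op 2: place BK@(0,0)
Op 3: remove (0,0)
Op 4: place WK@(0,4)
Op 5: remove (0,4)
Op 6: place WK@(4,4)
Op 7: place BR@(0,3)
Op 8: remove (2,5)
Per-piece attacks for W:
  WK@(4,4): attacks (4,5) (4,3) (5,4) (3,4) (5,5) (5,3) (3,5) (3,3)
W attacks (3,5): yes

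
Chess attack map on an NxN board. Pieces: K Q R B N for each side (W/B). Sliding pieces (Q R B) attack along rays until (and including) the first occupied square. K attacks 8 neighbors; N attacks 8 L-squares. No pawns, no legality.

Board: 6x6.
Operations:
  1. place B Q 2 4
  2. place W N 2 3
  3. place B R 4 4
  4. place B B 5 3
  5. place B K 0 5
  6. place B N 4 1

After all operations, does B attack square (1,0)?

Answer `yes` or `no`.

Answer: no

Derivation:
Op 1: place BQ@(2,4)
Op 2: place WN@(2,3)
Op 3: place BR@(4,4)
Op 4: place BB@(5,3)
Op 5: place BK@(0,5)
Op 6: place BN@(4,1)
Per-piece attacks for B:
  BK@(0,5): attacks (0,4) (1,5) (1,4)
  BQ@(2,4): attacks (2,5) (2,3) (3,4) (4,4) (1,4) (0,4) (3,5) (3,3) (4,2) (5,1) (1,5) (1,3) (0,2) [ray(0,-1) blocked at (2,3); ray(1,0) blocked at (4,4)]
  BN@(4,1): attacks (5,3) (3,3) (2,2) (2,0)
  BR@(4,4): attacks (4,5) (4,3) (4,2) (4,1) (5,4) (3,4) (2,4) [ray(0,-1) blocked at (4,1); ray(-1,0) blocked at (2,4)]
  BB@(5,3): attacks (4,4) (4,2) (3,1) (2,0) [ray(-1,1) blocked at (4,4)]
B attacks (1,0): no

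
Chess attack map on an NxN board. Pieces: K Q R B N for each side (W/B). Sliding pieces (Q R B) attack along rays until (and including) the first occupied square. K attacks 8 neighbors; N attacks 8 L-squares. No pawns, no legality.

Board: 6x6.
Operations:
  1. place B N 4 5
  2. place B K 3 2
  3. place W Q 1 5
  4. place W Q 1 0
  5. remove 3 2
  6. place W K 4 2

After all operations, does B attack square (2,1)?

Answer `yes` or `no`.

Op 1: place BN@(4,5)
Op 2: place BK@(3,2)
Op 3: place WQ@(1,5)
Op 4: place WQ@(1,0)
Op 5: remove (3,2)
Op 6: place WK@(4,2)
Per-piece attacks for B:
  BN@(4,5): attacks (5,3) (3,3) (2,4)
B attacks (2,1): no

Answer: no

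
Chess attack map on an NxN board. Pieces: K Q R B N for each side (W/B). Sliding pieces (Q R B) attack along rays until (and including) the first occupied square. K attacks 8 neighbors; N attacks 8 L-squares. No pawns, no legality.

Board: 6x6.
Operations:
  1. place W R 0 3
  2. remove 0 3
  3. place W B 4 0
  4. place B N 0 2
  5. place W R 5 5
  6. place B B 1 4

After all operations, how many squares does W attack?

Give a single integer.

Answer: 14

Derivation:
Op 1: place WR@(0,3)
Op 2: remove (0,3)
Op 3: place WB@(4,0)
Op 4: place BN@(0,2)
Op 5: place WR@(5,5)
Op 6: place BB@(1,4)
Per-piece attacks for W:
  WB@(4,0): attacks (5,1) (3,1) (2,2) (1,3) (0,4)
  WR@(5,5): attacks (5,4) (5,3) (5,2) (5,1) (5,0) (4,5) (3,5) (2,5) (1,5) (0,5)
Union (14 distinct): (0,4) (0,5) (1,3) (1,5) (2,2) (2,5) (3,1) (3,5) (4,5) (5,0) (5,1) (5,2) (5,3) (5,4)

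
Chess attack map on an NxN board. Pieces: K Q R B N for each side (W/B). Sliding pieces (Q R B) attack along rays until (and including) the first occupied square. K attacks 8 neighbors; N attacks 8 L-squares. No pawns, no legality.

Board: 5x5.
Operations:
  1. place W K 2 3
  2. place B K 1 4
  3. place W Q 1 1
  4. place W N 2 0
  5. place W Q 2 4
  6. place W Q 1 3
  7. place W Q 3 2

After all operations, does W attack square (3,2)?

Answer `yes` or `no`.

Op 1: place WK@(2,3)
Op 2: place BK@(1,4)
Op 3: place WQ@(1,1)
Op 4: place WN@(2,0)
Op 5: place WQ@(2,4)
Op 6: place WQ@(1,3)
Op 7: place WQ@(3,2)
Per-piece attacks for W:
  WQ@(1,1): attacks (1,2) (1,3) (1,0) (2,1) (3,1) (4,1) (0,1) (2,2) (3,3) (4,4) (2,0) (0,2) (0,0) [ray(0,1) blocked at (1,3); ray(1,-1) blocked at (2,0)]
  WQ@(1,3): attacks (1,4) (1,2) (1,1) (2,3) (0,3) (2,4) (2,2) (3,1) (4,0) (0,4) (0,2) [ray(0,1) blocked at (1,4); ray(0,-1) blocked at (1,1); ray(1,0) blocked at (2,3); ray(1,1) blocked at (2,4)]
  WN@(2,0): attacks (3,2) (4,1) (1,2) (0,1)
  WK@(2,3): attacks (2,4) (2,2) (3,3) (1,3) (3,4) (3,2) (1,4) (1,2)
  WQ@(2,4): attacks (2,3) (3,4) (4,4) (1,4) (3,3) (4,2) (1,3) [ray(0,-1) blocked at (2,3); ray(-1,0) blocked at (1,4); ray(-1,-1) blocked at (1,3)]
  WQ@(3,2): attacks (3,3) (3,4) (3,1) (3,0) (4,2) (2,2) (1,2) (0,2) (4,3) (4,1) (2,3) (2,1) (1,0) [ray(-1,1) blocked at (2,3)]
W attacks (3,2): yes

Answer: yes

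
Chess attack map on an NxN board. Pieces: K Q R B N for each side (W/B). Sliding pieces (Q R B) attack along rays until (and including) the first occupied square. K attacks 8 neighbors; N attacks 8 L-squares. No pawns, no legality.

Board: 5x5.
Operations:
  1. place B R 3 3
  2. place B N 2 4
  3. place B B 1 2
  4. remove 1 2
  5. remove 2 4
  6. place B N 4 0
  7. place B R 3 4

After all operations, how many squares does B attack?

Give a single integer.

Op 1: place BR@(3,3)
Op 2: place BN@(2,4)
Op 3: place BB@(1,2)
Op 4: remove (1,2)
Op 5: remove (2,4)
Op 6: place BN@(4,0)
Op 7: place BR@(3,4)
Per-piece attacks for B:
  BR@(3,3): attacks (3,4) (3,2) (3,1) (3,0) (4,3) (2,3) (1,3) (0,3) [ray(0,1) blocked at (3,4)]
  BR@(3,4): attacks (3,3) (4,4) (2,4) (1,4) (0,4) [ray(0,-1) blocked at (3,3)]
  BN@(4,0): attacks (3,2) (2,1)
Union (14 distinct): (0,3) (0,4) (1,3) (1,4) (2,1) (2,3) (2,4) (3,0) (3,1) (3,2) (3,3) (3,4) (4,3) (4,4)

Answer: 14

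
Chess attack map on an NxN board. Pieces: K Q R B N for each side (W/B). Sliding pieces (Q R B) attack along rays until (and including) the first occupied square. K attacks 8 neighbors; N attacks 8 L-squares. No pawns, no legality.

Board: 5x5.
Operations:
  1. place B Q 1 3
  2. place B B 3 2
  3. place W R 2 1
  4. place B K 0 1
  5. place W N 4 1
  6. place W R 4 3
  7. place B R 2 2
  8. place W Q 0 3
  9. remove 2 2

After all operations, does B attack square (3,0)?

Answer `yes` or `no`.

Answer: no

Derivation:
Op 1: place BQ@(1,3)
Op 2: place BB@(3,2)
Op 3: place WR@(2,1)
Op 4: place BK@(0,1)
Op 5: place WN@(4,1)
Op 6: place WR@(4,3)
Op 7: place BR@(2,2)
Op 8: place WQ@(0,3)
Op 9: remove (2,2)
Per-piece attacks for B:
  BK@(0,1): attacks (0,2) (0,0) (1,1) (1,2) (1,0)
  BQ@(1,3): attacks (1,4) (1,2) (1,1) (1,0) (2,3) (3,3) (4,3) (0,3) (2,4) (2,2) (3,1) (4,0) (0,4) (0,2) [ray(1,0) blocked at (4,3); ray(-1,0) blocked at (0,3)]
  BB@(3,2): attacks (4,3) (4,1) (2,3) (1,4) (2,1) [ray(1,1) blocked at (4,3); ray(1,-1) blocked at (4,1); ray(-1,-1) blocked at (2,1)]
B attacks (3,0): no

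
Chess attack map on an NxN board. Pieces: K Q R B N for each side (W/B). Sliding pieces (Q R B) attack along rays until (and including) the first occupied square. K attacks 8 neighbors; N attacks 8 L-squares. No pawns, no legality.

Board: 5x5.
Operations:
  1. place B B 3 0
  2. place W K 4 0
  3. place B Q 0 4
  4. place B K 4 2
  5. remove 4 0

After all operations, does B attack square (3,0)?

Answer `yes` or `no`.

Answer: no

Derivation:
Op 1: place BB@(3,0)
Op 2: place WK@(4,0)
Op 3: place BQ@(0,4)
Op 4: place BK@(4,2)
Op 5: remove (4,0)
Per-piece attacks for B:
  BQ@(0,4): attacks (0,3) (0,2) (0,1) (0,0) (1,4) (2,4) (3,4) (4,4) (1,3) (2,2) (3,1) (4,0)
  BB@(3,0): attacks (4,1) (2,1) (1,2) (0,3)
  BK@(4,2): attacks (4,3) (4,1) (3,2) (3,3) (3,1)
B attacks (3,0): no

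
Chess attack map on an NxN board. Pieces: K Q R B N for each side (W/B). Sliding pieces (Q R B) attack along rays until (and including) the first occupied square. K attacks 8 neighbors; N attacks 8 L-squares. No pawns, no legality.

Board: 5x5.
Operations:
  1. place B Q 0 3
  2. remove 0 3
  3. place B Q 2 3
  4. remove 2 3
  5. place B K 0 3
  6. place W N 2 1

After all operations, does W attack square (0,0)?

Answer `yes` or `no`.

Answer: yes

Derivation:
Op 1: place BQ@(0,3)
Op 2: remove (0,3)
Op 3: place BQ@(2,3)
Op 4: remove (2,3)
Op 5: place BK@(0,3)
Op 6: place WN@(2,1)
Per-piece attacks for W:
  WN@(2,1): attacks (3,3) (4,2) (1,3) (0,2) (4,0) (0,0)
W attacks (0,0): yes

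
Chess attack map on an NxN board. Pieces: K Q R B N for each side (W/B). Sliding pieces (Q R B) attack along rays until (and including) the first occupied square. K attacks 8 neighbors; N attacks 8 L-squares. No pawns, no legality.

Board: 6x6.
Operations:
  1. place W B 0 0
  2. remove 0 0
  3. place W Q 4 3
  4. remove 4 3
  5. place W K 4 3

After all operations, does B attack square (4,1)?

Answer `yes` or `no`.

Answer: no

Derivation:
Op 1: place WB@(0,0)
Op 2: remove (0,0)
Op 3: place WQ@(4,3)
Op 4: remove (4,3)
Op 5: place WK@(4,3)
Per-piece attacks for B:
B attacks (4,1): no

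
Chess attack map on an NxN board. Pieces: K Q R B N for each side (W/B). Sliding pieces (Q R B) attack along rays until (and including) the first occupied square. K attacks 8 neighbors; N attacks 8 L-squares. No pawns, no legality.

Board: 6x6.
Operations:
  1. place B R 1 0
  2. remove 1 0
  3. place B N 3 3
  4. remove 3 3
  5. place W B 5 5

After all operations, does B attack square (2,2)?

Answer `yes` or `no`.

Op 1: place BR@(1,0)
Op 2: remove (1,0)
Op 3: place BN@(3,3)
Op 4: remove (3,3)
Op 5: place WB@(5,5)
Per-piece attacks for B:
B attacks (2,2): no

Answer: no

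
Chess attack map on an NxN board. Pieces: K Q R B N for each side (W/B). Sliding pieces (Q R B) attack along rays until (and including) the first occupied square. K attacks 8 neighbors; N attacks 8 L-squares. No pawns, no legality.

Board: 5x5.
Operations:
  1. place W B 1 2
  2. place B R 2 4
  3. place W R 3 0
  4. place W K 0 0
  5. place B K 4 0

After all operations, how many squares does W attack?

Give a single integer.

Op 1: place WB@(1,2)
Op 2: place BR@(2,4)
Op 3: place WR@(3,0)
Op 4: place WK@(0,0)
Op 5: place BK@(4,0)
Per-piece attacks for W:
  WK@(0,0): attacks (0,1) (1,0) (1,1)
  WB@(1,2): attacks (2,3) (3,4) (2,1) (3,0) (0,3) (0,1) [ray(1,-1) blocked at (3,0)]
  WR@(3,0): attacks (3,1) (3,2) (3,3) (3,4) (4,0) (2,0) (1,0) (0,0) [ray(1,0) blocked at (4,0); ray(-1,0) blocked at (0,0)]
Union (14 distinct): (0,0) (0,1) (0,3) (1,0) (1,1) (2,0) (2,1) (2,3) (3,0) (3,1) (3,2) (3,3) (3,4) (4,0)

Answer: 14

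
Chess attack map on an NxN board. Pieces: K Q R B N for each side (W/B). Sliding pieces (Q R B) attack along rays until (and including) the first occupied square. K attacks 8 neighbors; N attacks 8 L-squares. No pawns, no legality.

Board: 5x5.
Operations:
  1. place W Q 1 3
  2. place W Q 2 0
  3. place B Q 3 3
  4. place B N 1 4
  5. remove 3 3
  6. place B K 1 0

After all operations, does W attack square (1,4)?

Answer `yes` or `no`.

Answer: yes

Derivation:
Op 1: place WQ@(1,3)
Op 2: place WQ@(2,0)
Op 3: place BQ@(3,3)
Op 4: place BN@(1,4)
Op 5: remove (3,3)
Op 6: place BK@(1,0)
Per-piece attacks for W:
  WQ@(1,3): attacks (1,4) (1,2) (1,1) (1,0) (2,3) (3,3) (4,3) (0,3) (2,4) (2,2) (3,1) (4,0) (0,4) (0,2) [ray(0,1) blocked at (1,4); ray(0,-1) blocked at (1,0)]
  WQ@(2,0): attacks (2,1) (2,2) (2,3) (2,4) (3,0) (4,0) (1,0) (3,1) (4,2) (1,1) (0,2) [ray(-1,0) blocked at (1,0)]
W attacks (1,4): yes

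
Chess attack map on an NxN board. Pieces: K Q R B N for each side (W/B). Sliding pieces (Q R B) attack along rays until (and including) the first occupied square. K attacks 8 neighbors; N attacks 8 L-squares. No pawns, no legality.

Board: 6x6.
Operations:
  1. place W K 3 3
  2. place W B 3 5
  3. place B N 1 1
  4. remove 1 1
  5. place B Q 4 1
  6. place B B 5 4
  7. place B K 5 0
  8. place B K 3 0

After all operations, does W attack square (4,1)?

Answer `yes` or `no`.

Op 1: place WK@(3,3)
Op 2: place WB@(3,5)
Op 3: place BN@(1,1)
Op 4: remove (1,1)
Op 5: place BQ@(4,1)
Op 6: place BB@(5,4)
Op 7: place BK@(5,0)
Op 8: place BK@(3,0)
Per-piece attacks for W:
  WK@(3,3): attacks (3,4) (3,2) (4,3) (2,3) (4,4) (4,2) (2,4) (2,2)
  WB@(3,5): attacks (4,4) (5,3) (2,4) (1,3) (0,2)
W attacks (4,1): no

Answer: no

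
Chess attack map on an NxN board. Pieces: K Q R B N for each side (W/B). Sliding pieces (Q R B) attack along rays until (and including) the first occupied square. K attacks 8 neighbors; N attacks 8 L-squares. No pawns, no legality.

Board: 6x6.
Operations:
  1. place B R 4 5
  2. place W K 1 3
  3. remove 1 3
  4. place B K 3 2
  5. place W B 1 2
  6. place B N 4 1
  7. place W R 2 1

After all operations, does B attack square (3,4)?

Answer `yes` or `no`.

Op 1: place BR@(4,5)
Op 2: place WK@(1,3)
Op 3: remove (1,3)
Op 4: place BK@(3,2)
Op 5: place WB@(1,2)
Op 6: place BN@(4,1)
Op 7: place WR@(2,1)
Per-piece attacks for B:
  BK@(3,2): attacks (3,3) (3,1) (4,2) (2,2) (4,3) (4,1) (2,3) (2,1)
  BN@(4,1): attacks (5,3) (3,3) (2,2) (2,0)
  BR@(4,5): attacks (4,4) (4,3) (4,2) (4,1) (5,5) (3,5) (2,5) (1,5) (0,5) [ray(0,-1) blocked at (4,1)]
B attacks (3,4): no

Answer: no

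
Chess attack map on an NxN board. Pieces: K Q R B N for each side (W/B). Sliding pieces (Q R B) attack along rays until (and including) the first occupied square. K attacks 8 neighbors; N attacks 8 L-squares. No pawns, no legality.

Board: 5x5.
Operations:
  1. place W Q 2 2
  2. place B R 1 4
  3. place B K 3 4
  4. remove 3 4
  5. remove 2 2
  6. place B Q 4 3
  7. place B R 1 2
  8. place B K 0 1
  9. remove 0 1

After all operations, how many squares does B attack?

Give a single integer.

Answer: 19

Derivation:
Op 1: place WQ@(2,2)
Op 2: place BR@(1,4)
Op 3: place BK@(3,4)
Op 4: remove (3,4)
Op 5: remove (2,2)
Op 6: place BQ@(4,3)
Op 7: place BR@(1,2)
Op 8: place BK@(0,1)
Op 9: remove (0,1)
Per-piece attacks for B:
  BR@(1,2): attacks (1,3) (1,4) (1,1) (1,0) (2,2) (3,2) (4,2) (0,2) [ray(0,1) blocked at (1,4)]
  BR@(1,4): attacks (1,3) (1,2) (2,4) (3,4) (4,4) (0,4) [ray(0,-1) blocked at (1,2)]
  BQ@(4,3): attacks (4,4) (4,2) (4,1) (4,0) (3,3) (2,3) (1,3) (0,3) (3,4) (3,2) (2,1) (1,0)
Union (19 distinct): (0,2) (0,3) (0,4) (1,0) (1,1) (1,2) (1,3) (1,4) (2,1) (2,2) (2,3) (2,4) (3,2) (3,3) (3,4) (4,0) (4,1) (4,2) (4,4)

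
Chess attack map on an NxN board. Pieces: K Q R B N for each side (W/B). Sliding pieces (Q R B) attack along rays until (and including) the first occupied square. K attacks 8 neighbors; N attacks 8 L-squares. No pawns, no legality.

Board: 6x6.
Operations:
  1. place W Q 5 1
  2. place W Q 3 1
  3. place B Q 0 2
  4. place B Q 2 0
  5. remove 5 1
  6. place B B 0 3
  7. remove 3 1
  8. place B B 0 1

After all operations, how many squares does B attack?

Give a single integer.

Op 1: place WQ@(5,1)
Op 2: place WQ@(3,1)
Op 3: place BQ@(0,2)
Op 4: place BQ@(2,0)
Op 5: remove (5,1)
Op 6: place BB@(0,3)
Op 7: remove (3,1)
Op 8: place BB@(0,1)
Per-piece attacks for B:
  BB@(0,1): attacks (1,2) (2,3) (3,4) (4,5) (1,0)
  BQ@(0,2): attacks (0,3) (0,1) (1,2) (2,2) (3,2) (4,2) (5,2) (1,3) (2,4) (3,5) (1,1) (2,0) [ray(0,1) blocked at (0,3); ray(0,-1) blocked at (0,1); ray(1,-1) blocked at (2,0)]
  BB@(0,3): attacks (1,4) (2,5) (1,2) (2,1) (3,0)
  BQ@(2,0): attacks (2,1) (2,2) (2,3) (2,4) (2,5) (3,0) (4,0) (5,0) (1,0) (0,0) (3,1) (4,2) (5,3) (1,1) (0,2) [ray(-1,1) blocked at (0,2)]
Union (26 distinct): (0,0) (0,1) (0,2) (0,3) (1,0) (1,1) (1,2) (1,3) (1,4) (2,0) (2,1) (2,2) (2,3) (2,4) (2,5) (3,0) (3,1) (3,2) (3,4) (3,5) (4,0) (4,2) (4,5) (5,0) (5,2) (5,3)

Answer: 26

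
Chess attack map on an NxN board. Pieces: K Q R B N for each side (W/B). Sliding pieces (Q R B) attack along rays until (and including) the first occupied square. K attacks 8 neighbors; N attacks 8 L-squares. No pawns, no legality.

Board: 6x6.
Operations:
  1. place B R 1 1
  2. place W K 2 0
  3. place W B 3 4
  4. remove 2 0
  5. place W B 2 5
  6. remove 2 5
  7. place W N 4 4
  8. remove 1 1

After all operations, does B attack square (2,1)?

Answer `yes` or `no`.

Answer: no

Derivation:
Op 1: place BR@(1,1)
Op 2: place WK@(2,0)
Op 3: place WB@(3,4)
Op 4: remove (2,0)
Op 5: place WB@(2,5)
Op 6: remove (2,5)
Op 7: place WN@(4,4)
Op 8: remove (1,1)
Per-piece attacks for B:
B attacks (2,1): no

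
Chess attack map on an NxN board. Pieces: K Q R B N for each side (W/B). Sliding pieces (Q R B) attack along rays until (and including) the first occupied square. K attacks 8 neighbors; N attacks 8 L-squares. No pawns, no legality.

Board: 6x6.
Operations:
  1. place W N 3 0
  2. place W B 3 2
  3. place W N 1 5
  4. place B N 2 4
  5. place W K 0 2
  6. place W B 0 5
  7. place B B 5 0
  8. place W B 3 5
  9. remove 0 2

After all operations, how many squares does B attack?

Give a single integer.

Op 1: place WN@(3,0)
Op 2: place WB@(3,2)
Op 3: place WN@(1,5)
Op 4: place BN@(2,4)
Op 5: place WK@(0,2)
Op 6: place WB@(0,5)
Op 7: place BB@(5,0)
Op 8: place WB@(3,5)
Op 9: remove (0,2)
Per-piece attacks for B:
  BN@(2,4): attacks (4,5) (0,5) (3,2) (4,3) (1,2) (0,3)
  BB@(5,0): attacks (4,1) (3,2) [ray(-1,1) blocked at (3,2)]
Union (7 distinct): (0,3) (0,5) (1,2) (3,2) (4,1) (4,3) (4,5)

Answer: 7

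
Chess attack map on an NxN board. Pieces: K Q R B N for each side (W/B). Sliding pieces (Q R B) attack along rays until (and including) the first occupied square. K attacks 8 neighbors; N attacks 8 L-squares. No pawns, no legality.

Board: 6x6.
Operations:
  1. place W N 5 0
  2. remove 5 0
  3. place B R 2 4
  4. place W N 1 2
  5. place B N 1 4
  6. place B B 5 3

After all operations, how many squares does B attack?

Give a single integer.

Answer: 14

Derivation:
Op 1: place WN@(5,0)
Op 2: remove (5,0)
Op 3: place BR@(2,4)
Op 4: place WN@(1,2)
Op 5: place BN@(1,4)
Op 6: place BB@(5,3)
Per-piece attacks for B:
  BN@(1,4): attacks (3,5) (2,2) (3,3) (0,2)
  BR@(2,4): attacks (2,5) (2,3) (2,2) (2,1) (2,0) (3,4) (4,4) (5,4) (1,4) [ray(-1,0) blocked at (1,4)]
  BB@(5,3): attacks (4,4) (3,5) (4,2) (3,1) (2,0)
Union (14 distinct): (0,2) (1,4) (2,0) (2,1) (2,2) (2,3) (2,5) (3,1) (3,3) (3,4) (3,5) (4,2) (4,4) (5,4)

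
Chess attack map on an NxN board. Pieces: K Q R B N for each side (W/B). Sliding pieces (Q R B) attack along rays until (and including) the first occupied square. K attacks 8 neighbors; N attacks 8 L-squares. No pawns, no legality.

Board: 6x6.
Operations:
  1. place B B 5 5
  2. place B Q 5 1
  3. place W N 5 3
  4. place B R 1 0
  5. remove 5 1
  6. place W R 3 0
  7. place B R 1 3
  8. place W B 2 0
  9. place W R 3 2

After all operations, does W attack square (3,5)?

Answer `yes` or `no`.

Answer: yes

Derivation:
Op 1: place BB@(5,5)
Op 2: place BQ@(5,1)
Op 3: place WN@(5,3)
Op 4: place BR@(1,0)
Op 5: remove (5,1)
Op 6: place WR@(3,0)
Op 7: place BR@(1,3)
Op 8: place WB@(2,0)
Op 9: place WR@(3,2)
Per-piece attacks for W:
  WB@(2,0): attacks (3,1) (4,2) (5,3) (1,1) (0,2) [ray(1,1) blocked at (5,3)]
  WR@(3,0): attacks (3,1) (3,2) (4,0) (5,0) (2,0) [ray(0,1) blocked at (3,2); ray(-1,0) blocked at (2,0)]
  WR@(3,2): attacks (3,3) (3,4) (3,5) (3,1) (3,0) (4,2) (5,2) (2,2) (1,2) (0,2) [ray(0,-1) blocked at (3,0)]
  WN@(5,3): attacks (4,5) (3,4) (4,1) (3,2)
W attacks (3,5): yes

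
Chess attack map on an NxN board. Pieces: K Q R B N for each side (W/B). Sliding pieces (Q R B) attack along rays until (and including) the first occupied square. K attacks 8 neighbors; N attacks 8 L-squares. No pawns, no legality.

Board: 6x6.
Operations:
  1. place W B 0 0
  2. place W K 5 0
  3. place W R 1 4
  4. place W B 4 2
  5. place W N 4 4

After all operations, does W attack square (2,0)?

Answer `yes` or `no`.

Answer: yes

Derivation:
Op 1: place WB@(0,0)
Op 2: place WK@(5,0)
Op 3: place WR@(1,4)
Op 4: place WB@(4,2)
Op 5: place WN@(4,4)
Per-piece attacks for W:
  WB@(0,0): attacks (1,1) (2,2) (3,3) (4,4) [ray(1,1) blocked at (4,4)]
  WR@(1,4): attacks (1,5) (1,3) (1,2) (1,1) (1,0) (2,4) (3,4) (4,4) (0,4) [ray(1,0) blocked at (4,4)]
  WB@(4,2): attacks (5,3) (5,1) (3,3) (2,4) (1,5) (3,1) (2,0)
  WN@(4,4): attacks (2,5) (5,2) (3,2) (2,3)
  WK@(5,0): attacks (5,1) (4,0) (4,1)
W attacks (2,0): yes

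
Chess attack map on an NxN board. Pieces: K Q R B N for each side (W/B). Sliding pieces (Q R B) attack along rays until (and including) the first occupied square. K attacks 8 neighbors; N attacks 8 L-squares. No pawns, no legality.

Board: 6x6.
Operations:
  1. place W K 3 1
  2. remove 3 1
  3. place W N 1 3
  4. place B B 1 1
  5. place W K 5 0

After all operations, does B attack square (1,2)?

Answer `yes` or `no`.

Answer: no

Derivation:
Op 1: place WK@(3,1)
Op 2: remove (3,1)
Op 3: place WN@(1,3)
Op 4: place BB@(1,1)
Op 5: place WK@(5,0)
Per-piece attacks for B:
  BB@(1,1): attacks (2,2) (3,3) (4,4) (5,5) (2,0) (0,2) (0,0)
B attacks (1,2): no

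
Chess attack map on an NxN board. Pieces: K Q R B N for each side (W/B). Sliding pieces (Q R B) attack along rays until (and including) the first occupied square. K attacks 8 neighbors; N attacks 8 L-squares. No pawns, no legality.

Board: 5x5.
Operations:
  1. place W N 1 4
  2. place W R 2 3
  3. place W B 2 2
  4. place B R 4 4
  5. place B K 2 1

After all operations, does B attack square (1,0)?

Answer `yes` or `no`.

Answer: yes

Derivation:
Op 1: place WN@(1,4)
Op 2: place WR@(2,3)
Op 3: place WB@(2,2)
Op 4: place BR@(4,4)
Op 5: place BK@(2,1)
Per-piece attacks for B:
  BK@(2,1): attacks (2,2) (2,0) (3,1) (1,1) (3,2) (3,0) (1,2) (1,0)
  BR@(4,4): attacks (4,3) (4,2) (4,1) (4,0) (3,4) (2,4) (1,4) [ray(-1,0) blocked at (1,4)]
B attacks (1,0): yes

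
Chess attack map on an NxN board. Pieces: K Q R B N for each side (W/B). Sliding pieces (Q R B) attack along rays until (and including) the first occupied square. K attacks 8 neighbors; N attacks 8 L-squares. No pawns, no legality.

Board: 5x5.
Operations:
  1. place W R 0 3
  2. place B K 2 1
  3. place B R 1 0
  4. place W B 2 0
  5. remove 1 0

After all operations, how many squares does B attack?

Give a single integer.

Answer: 8

Derivation:
Op 1: place WR@(0,3)
Op 2: place BK@(2,1)
Op 3: place BR@(1,0)
Op 4: place WB@(2,0)
Op 5: remove (1,0)
Per-piece attacks for B:
  BK@(2,1): attacks (2,2) (2,0) (3,1) (1,1) (3,2) (3,0) (1,2) (1,0)
Union (8 distinct): (1,0) (1,1) (1,2) (2,0) (2,2) (3,0) (3,1) (3,2)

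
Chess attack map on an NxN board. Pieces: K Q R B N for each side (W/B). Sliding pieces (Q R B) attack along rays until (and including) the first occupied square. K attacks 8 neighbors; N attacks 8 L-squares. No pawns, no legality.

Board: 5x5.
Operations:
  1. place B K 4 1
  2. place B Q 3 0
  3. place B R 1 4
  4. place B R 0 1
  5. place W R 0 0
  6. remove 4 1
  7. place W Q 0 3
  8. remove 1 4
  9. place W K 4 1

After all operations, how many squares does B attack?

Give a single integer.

Op 1: place BK@(4,1)
Op 2: place BQ@(3,0)
Op 3: place BR@(1,4)
Op 4: place BR@(0,1)
Op 5: place WR@(0,0)
Op 6: remove (4,1)
Op 7: place WQ@(0,3)
Op 8: remove (1,4)
Op 9: place WK@(4,1)
Per-piece attacks for B:
  BR@(0,1): attacks (0,2) (0,3) (0,0) (1,1) (2,1) (3,1) (4,1) [ray(0,1) blocked at (0,3); ray(0,-1) blocked at (0,0); ray(1,0) blocked at (4,1)]
  BQ@(3,0): attacks (3,1) (3,2) (3,3) (3,4) (4,0) (2,0) (1,0) (0,0) (4,1) (2,1) (1,2) (0,3) [ray(-1,0) blocked at (0,0); ray(1,1) blocked at (4,1); ray(-1,1) blocked at (0,3)]
Union (14 distinct): (0,0) (0,2) (0,3) (1,0) (1,1) (1,2) (2,0) (2,1) (3,1) (3,2) (3,3) (3,4) (4,0) (4,1)

Answer: 14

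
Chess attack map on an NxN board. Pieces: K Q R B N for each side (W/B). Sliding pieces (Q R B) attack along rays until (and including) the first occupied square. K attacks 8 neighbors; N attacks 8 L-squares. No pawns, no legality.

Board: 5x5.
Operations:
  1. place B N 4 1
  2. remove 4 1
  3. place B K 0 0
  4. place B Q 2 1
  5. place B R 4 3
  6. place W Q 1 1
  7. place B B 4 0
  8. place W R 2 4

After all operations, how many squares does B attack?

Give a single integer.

Op 1: place BN@(4,1)
Op 2: remove (4,1)
Op 3: place BK@(0,0)
Op 4: place BQ@(2,1)
Op 5: place BR@(4,3)
Op 6: place WQ@(1,1)
Op 7: place BB@(4,0)
Op 8: place WR@(2,4)
Per-piece attacks for B:
  BK@(0,0): attacks (0,1) (1,0) (1,1)
  BQ@(2,1): attacks (2,2) (2,3) (2,4) (2,0) (3,1) (4,1) (1,1) (3,2) (4,3) (3,0) (1,2) (0,3) (1,0) [ray(0,1) blocked at (2,4); ray(-1,0) blocked at (1,1); ray(1,1) blocked at (4,3)]
  BB@(4,0): attacks (3,1) (2,2) (1,3) (0,4)
  BR@(4,3): attacks (4,4) (4,2) (4,1) (4,0) (3,3) (2,3) (1,3) (0,3) [ray(0,-1) blocked at (4,0)]
Union (20 distinct): (0,1) (0,3) (0,4) (1,0) (1,1) (1,2) (1,3) (2,0) (2,2) (2,3) (2,4) (3,0) (3,1) (3,2) (3,3) (4,0) (4,1) (4,2) (4,3) (4,4)

Answer: 20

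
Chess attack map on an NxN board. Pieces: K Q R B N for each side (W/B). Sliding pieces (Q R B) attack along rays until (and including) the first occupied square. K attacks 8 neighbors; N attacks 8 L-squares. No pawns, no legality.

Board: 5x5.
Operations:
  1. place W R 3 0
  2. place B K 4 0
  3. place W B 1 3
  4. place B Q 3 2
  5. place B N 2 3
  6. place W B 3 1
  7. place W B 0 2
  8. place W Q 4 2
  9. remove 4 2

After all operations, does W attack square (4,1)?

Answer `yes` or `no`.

Answer: no

Derivation:
Op 1: place WR@(3,0)
Op 2: place BK@(4,0)
Op 3: place WB@(1,3)
Op 4: place BQ@(3,2)
Op 5: place BN@(2,3)
Op 6: place WB@(3,1)
Op 7: place WB@(0,2)
Op 8: place WQ@(4,2)
Op 9: remove (4,2)
Per-piece attacks for W:
  WB@(0,2): attacks (1,3) (1,1) (2,0) [ray(1,1) blocked at (1,3)]
  WB@(1,3): attacks (2,4) (2,2) (3,1) (0,4) (0,2) [ray(1,-1) blocked at (3,1); ray(-1,-1) blocked at (0,2)]
  WR@(3,0): attacks (3,1) (4,0) (2,0) (1,0) (0,0) [ray(0,1) blocked at (3,1); ray(1,0) blocked at (4,0)]
  WB@(3,1): attacks (4,2) (4,0) (2,2) (1,3) (2,0) [ray(1,-1) blocked at (4,0); ray(-1,1) blocked at (1,3)]
W attacks (4,1): no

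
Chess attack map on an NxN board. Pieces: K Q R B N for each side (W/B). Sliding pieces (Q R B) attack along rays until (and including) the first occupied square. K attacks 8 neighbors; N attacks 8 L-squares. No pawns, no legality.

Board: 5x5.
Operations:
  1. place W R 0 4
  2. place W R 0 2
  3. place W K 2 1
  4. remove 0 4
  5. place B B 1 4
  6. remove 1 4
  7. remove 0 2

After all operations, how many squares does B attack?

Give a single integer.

Answer: 0

Derivation:
Op 1: place WR@(0,4)
Op 2: place WR@(0,2)
Op 3: place WK@(2,1)
Op 4: remove (0,4)
Op 5: place BB@(1,4)
Op 6: remove (1,4)
Op 7: remove (0,2)
Per-piece attacks for B:
Union (0 distinct): (none)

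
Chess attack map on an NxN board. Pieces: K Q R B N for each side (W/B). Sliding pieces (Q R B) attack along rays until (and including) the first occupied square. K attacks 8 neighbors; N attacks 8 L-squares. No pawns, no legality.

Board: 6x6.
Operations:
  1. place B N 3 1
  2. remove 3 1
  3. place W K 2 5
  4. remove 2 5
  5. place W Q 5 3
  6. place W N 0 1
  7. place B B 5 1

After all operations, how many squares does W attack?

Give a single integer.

Op 1: place BN@(3,1)
Op 2: remove (3,1)
Op 3: place WK@(2,5)
Op 4: remove (2,5)
Op 5: place WQ@(5,3)
Op 6: place WN@(0,1)
Op 7: place BB@(5,1)
Per-piece attacks for W:
  WN@(0,1): attacks (1,3) (2,2) (2,0)
  WQ@(5,3): attacks (5,4) (5,5) (5,2) (5,1) (4,3) (3,3) (2,3) (1,3) (0,3) (4,4) (3,5) (4,2) (3,1) (2,0) [ray(0,-1) blocked at (5,1)]
Union (15 distinct): (0,3) (1,3) (2,0) (2,2) (2,3) (3,1) (3,3) (3,5) (4,2) (4,3) (4,4) (5,1) (5,2) (5,4) (5,5)

Answer: 15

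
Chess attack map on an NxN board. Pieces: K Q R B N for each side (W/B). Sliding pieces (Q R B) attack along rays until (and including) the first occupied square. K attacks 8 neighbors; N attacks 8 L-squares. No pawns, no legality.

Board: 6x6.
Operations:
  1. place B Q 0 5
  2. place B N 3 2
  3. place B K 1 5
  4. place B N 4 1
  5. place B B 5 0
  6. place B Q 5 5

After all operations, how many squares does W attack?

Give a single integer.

Op 1: place BQ@(0,5)
Op 2: place BN@(3,2)
Op 3: place BK@(1,5)
Op 4: place BN@(4,1)
Op 5: place BB@(5,0)
Op 6: place BQ@(5,5)
Per-piece attacks for W:
Union (0 distinct): (none)

Answer: 0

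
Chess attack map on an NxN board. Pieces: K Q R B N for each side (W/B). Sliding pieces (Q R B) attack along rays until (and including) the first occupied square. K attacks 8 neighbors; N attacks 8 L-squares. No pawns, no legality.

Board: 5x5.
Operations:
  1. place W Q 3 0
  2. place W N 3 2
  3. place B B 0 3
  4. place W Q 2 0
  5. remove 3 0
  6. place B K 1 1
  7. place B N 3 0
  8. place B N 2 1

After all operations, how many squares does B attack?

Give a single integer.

Op 1: place WQ@(3,0)
Op 2: place WN@(3,2)
Op 3: place BB@(0,3)
Op 4: place WQ@(2,0)
Op 5: remove (3,0)
Op 6: place BK@(1,1)
Op 7: place BN@(3,0)
Op 8: place BN@(2,1)
Per-piece attacks for B:
  BB@(0,3): attacks (1,4) (1,2) (2,1) [ray(1,-1) blocked at (2,1)]
  BK@(1,1): attacks (1,2) (1,0) (2,1) (0,1) (2,2) (2,0) (0,2) (0,0)
  BN@(2,1): attacks (3,3) (4,2) (1,3) (0,2) (4,0) (0,0)
  BN@(3,0): attacks (4,2) (2,2) (1,1)
Union (14 distinct): (0,0) (0,1) (0,2) (1,0) (1,1) (1,2) (1,3) (1,4) (2,0) (2,1) (2,2) (3,3) (4,0) (4,2)

Answer: 14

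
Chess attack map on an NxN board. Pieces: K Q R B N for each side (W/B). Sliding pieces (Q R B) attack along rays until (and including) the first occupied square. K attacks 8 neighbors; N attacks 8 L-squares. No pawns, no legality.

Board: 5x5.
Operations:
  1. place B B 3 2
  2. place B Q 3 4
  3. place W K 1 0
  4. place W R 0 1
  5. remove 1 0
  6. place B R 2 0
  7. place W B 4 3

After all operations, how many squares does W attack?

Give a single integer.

Answer: 10

Derivation:
Op 1: place BB@(3,2)
Op 2: place BQ@(3,4)
Op 3: place WK@(1,0)
Op 4: place WR@(0,1)
Op 5: remove (1,0)
Op 6: place BR@(2,0)
Op 7: place WB@(4,3)
Per-piece attacks for W:
  WR@(0,1): attacks (0,2) (0,3) (0,4) (0,0) (1,1) (2,1) (3,1) (4,1)
  WB@(4,3): attacks (3,4) (3,2) [ray(-1,1) blocked at (3,4); ray(-1,-1) blocked at (3,2)]
Union (10 distinct): (0,0) (0,2) (0,3) (0,4) (1,1) (2,1) (3,1) (3,2) (3,4) (4,1)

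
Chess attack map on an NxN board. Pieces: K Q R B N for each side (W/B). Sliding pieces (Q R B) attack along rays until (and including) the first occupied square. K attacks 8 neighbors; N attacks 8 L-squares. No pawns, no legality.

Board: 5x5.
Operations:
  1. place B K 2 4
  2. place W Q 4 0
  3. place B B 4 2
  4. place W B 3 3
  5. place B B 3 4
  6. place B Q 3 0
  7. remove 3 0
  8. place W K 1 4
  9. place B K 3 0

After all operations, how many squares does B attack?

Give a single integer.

Op 1: place BK@(2,4)
Op 2: place WQ@(4,0)
Op 3: place BB@(4,2)
Op 4: place WB@(3,3)
Op 5: place BB@(3,4)
Op 6: place BQ@(3,0)
Op 7: remove (3,0)
Op 8: place WK@(1,4)
Op 9: place BK@(3,0)
Per-piece attacks for B:
  BK@(2,4): attacks (2,3) (3,4) (1,4) (3,3) (1,3)
  BK@(3,0): attacks (3,1) (4,0) (2,0) (4,1) (2,1)
  BB@(3,4): attacks (4,3) (2,3) (1,2) (0,1)
  BB@(4,2): attacks (3,3) (3,1) (2,0) [ray(-1,1) blocked at (3,3)]
Union (13 distinct): (0,1) (1,2) (1,3) (1,4) (2,0) (2,1) (2,3) (3,1) (3,3) (3,4) (4,0) (4,1) (4,3)

Answer: 13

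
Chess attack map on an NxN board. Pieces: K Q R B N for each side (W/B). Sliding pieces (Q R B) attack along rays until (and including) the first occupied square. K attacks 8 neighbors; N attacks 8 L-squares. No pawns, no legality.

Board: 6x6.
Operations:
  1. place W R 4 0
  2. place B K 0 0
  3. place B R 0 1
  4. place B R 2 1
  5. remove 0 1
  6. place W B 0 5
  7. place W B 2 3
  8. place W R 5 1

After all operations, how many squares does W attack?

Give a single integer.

Op 1: place WR@(4,0)
Op 2: place BK@(0,0)
Op 3: place BR@(0,1)
Op 4: place BR@(2,1)
Op 5: remove (0,1)
Op 6: place WB@(0,5)
Op 7: place WB@(2,3)
Op 8: place WR@(5,1)
Per-piece attacks for W:
  WB@(0,5): attacks (1,4) (2,3) [ray(1,-1) blocked at (2,3)]
  WB@(2,3): attacks (3,4) (4,5) (3,2) (4,1) (5,0) (1,4) (0,5) (1,2) (0,1) [ray(-1,1) blocked at (0,5)]
  WR@(4,0): attacks (4,1) (4,2) (4,3) (4,4) (4,5) (5,0) (3,0) (2,0) (1,0) (0,0) [ray(-1,0) blocked at (0,0)]
  WR@(5,1): attacks (5,2) (5,3) (5,4) (5,5) (5,0) (4,1) (3,1) (2,1) [ray(-1,0) blocked at (2,1)]
Union (23 distinct): (0,0) (0,1) (0,5) (1,0) (1,2) (1,4) (2,0) (2,1) (2,3) (3,0) (3,1) (3,2) (3,4) (4,1) (4,2) (4,3) (4,4) (4,5) (5,0) (5,2) (5,3) (5,4) (5,5)

Answer: 23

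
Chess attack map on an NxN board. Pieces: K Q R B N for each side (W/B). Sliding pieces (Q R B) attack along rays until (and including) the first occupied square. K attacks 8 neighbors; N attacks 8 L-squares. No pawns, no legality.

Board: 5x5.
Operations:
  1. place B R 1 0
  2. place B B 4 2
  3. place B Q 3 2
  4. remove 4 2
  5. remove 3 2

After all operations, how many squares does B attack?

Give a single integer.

Answer: 8

Derivation:
Op 1: place BR@(1,0)
Op 2: place BB@(4,2)
Op 3: place BQ@(3,2)
Op 4: remove (4,2)
Op 5: remove (3,2)
Per-piece attacks for B:
  BR@(1,0): attacks (1,1) (1,2) (1,3) (1,4) (2,0) (3,0) (4,0) (0,0)
Union (8 distinct): (0,0) (1,1) (1,2) (1,3) (1,4) (2,0) (3,0) (4,0)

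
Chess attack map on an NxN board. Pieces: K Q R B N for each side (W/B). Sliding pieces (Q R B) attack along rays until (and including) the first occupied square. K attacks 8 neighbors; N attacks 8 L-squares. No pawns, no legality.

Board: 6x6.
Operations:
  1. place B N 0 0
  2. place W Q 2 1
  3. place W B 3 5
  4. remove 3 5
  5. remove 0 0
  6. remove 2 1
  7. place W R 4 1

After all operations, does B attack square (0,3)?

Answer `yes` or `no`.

Op 1: place BN@(0,0)
Op 2: place WQ@(2,1)
Op 3: place WB@(3,5)
Op 4: remove (3,5)
Op 5: remove (0,0)
Op 6: remove (2,1)
Op 7: place WR@(4,1)
Per-piece attacks for B:
B attacks (0,3): no

Answer: no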